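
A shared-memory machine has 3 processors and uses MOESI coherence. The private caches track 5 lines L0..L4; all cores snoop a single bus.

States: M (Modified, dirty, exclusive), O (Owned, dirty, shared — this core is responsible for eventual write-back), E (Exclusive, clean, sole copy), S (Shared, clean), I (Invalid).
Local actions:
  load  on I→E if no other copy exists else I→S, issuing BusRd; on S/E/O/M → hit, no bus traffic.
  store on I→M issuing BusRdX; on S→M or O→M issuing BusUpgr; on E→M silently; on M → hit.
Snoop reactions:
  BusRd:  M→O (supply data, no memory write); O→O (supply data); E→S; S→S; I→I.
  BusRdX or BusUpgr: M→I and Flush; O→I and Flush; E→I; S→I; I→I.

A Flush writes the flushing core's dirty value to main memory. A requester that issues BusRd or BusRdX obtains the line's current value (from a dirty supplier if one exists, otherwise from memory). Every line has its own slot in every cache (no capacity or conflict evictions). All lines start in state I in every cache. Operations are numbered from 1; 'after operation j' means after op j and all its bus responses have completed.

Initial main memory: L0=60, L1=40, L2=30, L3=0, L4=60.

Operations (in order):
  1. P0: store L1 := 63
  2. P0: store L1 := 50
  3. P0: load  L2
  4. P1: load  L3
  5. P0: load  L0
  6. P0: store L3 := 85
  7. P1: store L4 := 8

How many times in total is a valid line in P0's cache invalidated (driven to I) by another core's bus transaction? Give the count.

invalidations = 0

  op1 P0: store L1 := 63 → M/I/I on L1; bus BusRdX; mem=40
  op2 P0: store L1 := 50 → M/I/I on L1; bus (none); mem=40
  op3 P0: load  L2 → E/I/I on L2; bus BusRd; mem=30
  op4 P1: load  L3 → I/E/I on L3; bus BusRd; mem=0
  op5 P0: load  L0 → E/I/I on L0; bus BusRd; mem=60
  op6 P0: store L3 := 85 → M/I/I on L3; bus BusRdX; mem=0
  op7 P1: store L4 := 8 → I/M/I on L4; bus BusRdX; mem=60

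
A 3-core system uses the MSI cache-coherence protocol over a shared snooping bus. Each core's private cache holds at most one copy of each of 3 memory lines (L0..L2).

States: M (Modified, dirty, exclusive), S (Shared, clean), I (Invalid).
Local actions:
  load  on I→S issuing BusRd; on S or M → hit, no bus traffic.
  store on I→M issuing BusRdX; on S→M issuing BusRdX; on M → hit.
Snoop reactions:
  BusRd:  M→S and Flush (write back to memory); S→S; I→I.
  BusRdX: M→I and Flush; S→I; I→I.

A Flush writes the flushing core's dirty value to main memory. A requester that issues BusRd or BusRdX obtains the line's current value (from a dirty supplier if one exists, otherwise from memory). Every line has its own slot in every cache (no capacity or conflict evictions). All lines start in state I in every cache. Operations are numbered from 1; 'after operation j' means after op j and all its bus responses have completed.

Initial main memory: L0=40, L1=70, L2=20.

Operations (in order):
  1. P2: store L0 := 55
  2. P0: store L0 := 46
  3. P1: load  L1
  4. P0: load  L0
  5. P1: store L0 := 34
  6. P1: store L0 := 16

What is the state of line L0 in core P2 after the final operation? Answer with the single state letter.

  op1 P2: store L0 := 55 → I/I/M on L0; bus BusRdX; mem=40
  op2 P0: store L0 := 46 → M/I/I on L0; bus BusRdX Flush; mem=55
  op3 P1: load  L1 → I/S/I on L1; bus BusRd; mem=70
  op4 P0: load  L0 → M/I/I on L0; bus (none); mem=55
  op5 P1: store L0 := 34 → I/M/I on L0; bus BusRdX Flush; mem=46
  op6 P1: store L0 := 16 → I/M/I on L0; bus (none); mem=46

state = I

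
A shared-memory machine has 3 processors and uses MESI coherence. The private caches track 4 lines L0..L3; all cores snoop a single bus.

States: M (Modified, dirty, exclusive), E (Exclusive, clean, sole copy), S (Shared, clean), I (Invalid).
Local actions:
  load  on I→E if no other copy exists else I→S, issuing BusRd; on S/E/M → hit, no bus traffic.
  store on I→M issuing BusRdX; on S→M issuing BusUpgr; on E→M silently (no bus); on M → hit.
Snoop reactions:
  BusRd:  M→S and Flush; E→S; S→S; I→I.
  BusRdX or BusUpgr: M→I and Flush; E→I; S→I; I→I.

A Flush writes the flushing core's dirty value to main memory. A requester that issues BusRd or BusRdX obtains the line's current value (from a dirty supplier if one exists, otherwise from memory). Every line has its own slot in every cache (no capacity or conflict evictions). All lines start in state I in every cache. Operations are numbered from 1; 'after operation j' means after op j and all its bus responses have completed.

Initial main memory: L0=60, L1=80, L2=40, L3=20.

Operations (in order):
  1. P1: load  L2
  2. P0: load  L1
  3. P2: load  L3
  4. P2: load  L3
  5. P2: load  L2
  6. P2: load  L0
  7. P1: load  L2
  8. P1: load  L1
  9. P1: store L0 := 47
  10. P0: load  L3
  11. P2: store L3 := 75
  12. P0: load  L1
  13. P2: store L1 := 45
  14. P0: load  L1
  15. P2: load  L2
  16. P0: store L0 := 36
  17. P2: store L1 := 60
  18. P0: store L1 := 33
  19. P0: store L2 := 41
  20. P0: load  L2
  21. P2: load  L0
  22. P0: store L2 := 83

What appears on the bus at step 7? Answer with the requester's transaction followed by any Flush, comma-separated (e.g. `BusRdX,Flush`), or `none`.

  op1 P1: load  L2 → I/E/I on L2; bus BusRd; mem=40
  op2 P0: load  L1 → E/I/I on L1; bus BusRd; mem=80
  op3 P2: load  L3 → I/I/E on L3; bus BusRd; mem=20
  op4 P2: load  L3 → I/I/E on L3; bus (none); mem=20
  op5 P2: load  L2 → I/S/S on L2; bus BusRd; mem=40
  op6 P2: load  L0 → I/I/E on L0; bus BusRd; mem=60
  op7 P1: load  L2 → I/S/S on L2; bus (none); mem=40
  op8 P1: load  L1 → S/S/I on L1; bus BusRd; mem=80
  op9 P1: store L0 := 47 → I/M/I on L0; bus BusRdX; mem=60
  op10 P0: load  L3 → S/I/S on L3; bus BusRd; mem=20
  op11 P2: store L3 := 75 → I/I/M on L3; bus BusUpgr; mem=20
  op12 P0: load  L1 → S/S/I on L1; bus (none); mem=80
  op13 P2: store L1 := 45 → I/I/M on L1; bus BusRdX; mem=80
  op14 P0: load  L1 → S/I/S on L1; bus BusRd Flush; mem=45
  op15 P2: load  L2 → I/S/S on L2; bus (none); mem=40
  op16 P0: store L0 := 36 → M/I/I on L0; bus BusRdX Flush; mem=47
  op17 P2: store L1 := 60 → I/I/M on L1; bus BusUpgr; mem=45
  op18 P0: store L1 := 33 → M/I/I on L1; bus BusRdX Flush; mem=60
  op19 P0: store L2 := 41 → M/I/I on L2; bus BusRdX; mem=40
  op20 P0: load  L2 → M/I/I on L2; bus (none); mem=40
  op21 P2: load  L0 → S/I/S on L0; bus BusRd Flush; mem=36
  op22 P0: store L2 := 83 → M/I/I on L2; bus (none); mem=40

bus = none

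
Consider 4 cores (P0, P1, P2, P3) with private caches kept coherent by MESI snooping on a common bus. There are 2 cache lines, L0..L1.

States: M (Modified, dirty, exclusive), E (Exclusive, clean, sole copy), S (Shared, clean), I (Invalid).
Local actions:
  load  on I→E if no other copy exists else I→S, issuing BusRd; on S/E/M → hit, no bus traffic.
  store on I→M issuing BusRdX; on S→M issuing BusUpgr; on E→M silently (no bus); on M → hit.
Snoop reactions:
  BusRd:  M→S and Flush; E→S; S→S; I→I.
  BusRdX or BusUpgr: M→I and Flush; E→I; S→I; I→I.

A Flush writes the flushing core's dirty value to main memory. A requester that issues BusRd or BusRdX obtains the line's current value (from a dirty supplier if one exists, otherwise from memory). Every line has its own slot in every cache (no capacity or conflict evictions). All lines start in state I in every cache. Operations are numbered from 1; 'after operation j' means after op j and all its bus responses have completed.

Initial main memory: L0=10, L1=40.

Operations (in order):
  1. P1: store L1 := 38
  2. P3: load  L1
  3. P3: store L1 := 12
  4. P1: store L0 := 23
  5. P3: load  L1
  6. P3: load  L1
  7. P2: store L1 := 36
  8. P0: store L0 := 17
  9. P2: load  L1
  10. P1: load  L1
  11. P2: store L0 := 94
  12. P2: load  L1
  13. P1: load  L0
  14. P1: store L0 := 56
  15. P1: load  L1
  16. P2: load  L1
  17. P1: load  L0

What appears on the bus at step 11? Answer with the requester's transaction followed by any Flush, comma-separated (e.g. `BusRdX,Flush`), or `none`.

  op1 P1: store L1 := 38 → I/M/I/I on L1; bus BusRdX; mem=40
  op2 P3: load  L1 → I/S/I/S on L1; bus BusRd Flush; mem=38
  op3 P3: store L1 := 12 → I/I/I/M on L1; bus BusUpgr; mem=38
  op4 P1: store L0 := 23 → I/M/I/I on L0; bus BusRdX; mem=10
  op5 P3: load  L1 → I/I/I/M on L1; bus (none); mem=38
  op6 P3: load  L1 → I/I/I/M on L1; bus (none); mem=38
  op7 P2: store L1 := 36 → I/I/M/I on L1; bus BusRdX Flush; mem=12
  op8 P0: store L0 := 17 → M/I/I/I on L0; bus BusRdX Flush; mem=23
  op9 P2: load  L1 → I/I/M/I on L1; bus (none); mem=12
  op10 P1: load  L1 → I/S/S/I on L1; bus BusRd Flush; mem=36
  op11 P2: store L0 := 94 → I/I/M/I on L0; bus BusRdX Flush; mem=17
  op12 P2: load  L1 → I/S/S/I on L1; bus (none); mem=36
  op13 P1: load  L0 → I/S/S/I on L0; bus BusRd Flush; mem=94
  op14 P1: store L0 := 56 → I/M/I/I on L0; bus BusUpgr; mem=94
  op15 P1: load  L1 → I/S/S/I on L1; bus (none); mem=36
  op16 P2: load  L1 → I/S/S/I on L1; bus (none); mem=36
  op17 P1: load  L0 → I/M/I/I on L0; bus (none); mem=94

bus = BusRdX,Flush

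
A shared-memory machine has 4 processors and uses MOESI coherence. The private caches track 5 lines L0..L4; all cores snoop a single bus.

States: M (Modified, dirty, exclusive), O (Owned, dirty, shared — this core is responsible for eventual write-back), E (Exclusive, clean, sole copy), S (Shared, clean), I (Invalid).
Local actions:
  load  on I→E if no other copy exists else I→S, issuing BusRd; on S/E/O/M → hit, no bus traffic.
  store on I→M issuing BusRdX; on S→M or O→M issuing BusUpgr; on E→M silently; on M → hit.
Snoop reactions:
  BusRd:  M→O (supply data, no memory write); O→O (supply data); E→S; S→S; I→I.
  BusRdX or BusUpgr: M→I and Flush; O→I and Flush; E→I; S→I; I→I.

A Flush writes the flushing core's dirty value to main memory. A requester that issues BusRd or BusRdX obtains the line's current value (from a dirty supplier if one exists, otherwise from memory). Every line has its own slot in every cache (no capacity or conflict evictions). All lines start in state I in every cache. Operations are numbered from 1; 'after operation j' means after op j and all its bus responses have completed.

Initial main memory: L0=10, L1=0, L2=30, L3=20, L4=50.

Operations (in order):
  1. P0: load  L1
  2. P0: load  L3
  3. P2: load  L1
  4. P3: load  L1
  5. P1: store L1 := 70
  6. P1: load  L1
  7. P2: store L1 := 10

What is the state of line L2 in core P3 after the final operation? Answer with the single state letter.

state = I

  op1 P0: load  L1 → E/I/I/I on L1; bus BusRd; mem=0
  op2 P0: load  L3 → E/I/I/I on L3; bus BusRd; mem=20
  op3 P2: load  L1 → S/I/S/I on L1; bus BusRd; mem=0
  op4 P3: load  L1 → S/I/S/S on L1; bus BusRd; mem=0
  op5 P1: store L1 := 70 → I/M/I/I on L1; bus BusRdX; mem=0
  op6 P1: load  L1 → I/M/I/I on L1; bus (none); mem=0
  op7 P2: store L1 := 10 → I/I/M/I on L1; bus BusRdX Flush; mem=70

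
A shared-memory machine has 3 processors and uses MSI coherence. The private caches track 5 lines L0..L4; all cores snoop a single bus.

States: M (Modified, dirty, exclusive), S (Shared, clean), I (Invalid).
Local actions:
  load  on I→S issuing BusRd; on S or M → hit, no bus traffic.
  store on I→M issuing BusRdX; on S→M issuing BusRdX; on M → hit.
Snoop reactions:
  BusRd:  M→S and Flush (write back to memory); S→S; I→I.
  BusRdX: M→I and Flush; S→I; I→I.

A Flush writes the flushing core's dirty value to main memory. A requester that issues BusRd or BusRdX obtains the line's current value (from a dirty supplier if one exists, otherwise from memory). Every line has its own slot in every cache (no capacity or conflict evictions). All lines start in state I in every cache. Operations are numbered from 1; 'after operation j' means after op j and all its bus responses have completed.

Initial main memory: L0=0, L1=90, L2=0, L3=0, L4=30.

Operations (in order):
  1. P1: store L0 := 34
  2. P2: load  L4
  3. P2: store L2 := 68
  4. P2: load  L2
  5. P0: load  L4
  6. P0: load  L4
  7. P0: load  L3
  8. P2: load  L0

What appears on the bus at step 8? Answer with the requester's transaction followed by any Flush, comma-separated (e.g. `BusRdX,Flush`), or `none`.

bus = BusRd,Flush

  op1 P1: store L0 := 34 → I/M/I on L0; bus BusRdX; mem=0
  op2 P2: load  L4 → I/I/S on L4; bus BusRd; mem=30
  op3 P2: store L2 := 68 → I/I/M on L2; bus BusRdX; mem=0
  op4 P2: load  L2 → I/I/M on L2; bus (none); mem=0
  op5 P0: load  L4 → S/I/S on L4; bus BusRd; mem=30
  op6 P0: load  L4 → S/I/S on L4; bus (none); mem=30
  op7 P0: load  L3 → S/I/I on L3; bus BusRd; mem=0
  op8 P2: load  L0 → I/S/S on L0; bus BusRd Flush; mem=34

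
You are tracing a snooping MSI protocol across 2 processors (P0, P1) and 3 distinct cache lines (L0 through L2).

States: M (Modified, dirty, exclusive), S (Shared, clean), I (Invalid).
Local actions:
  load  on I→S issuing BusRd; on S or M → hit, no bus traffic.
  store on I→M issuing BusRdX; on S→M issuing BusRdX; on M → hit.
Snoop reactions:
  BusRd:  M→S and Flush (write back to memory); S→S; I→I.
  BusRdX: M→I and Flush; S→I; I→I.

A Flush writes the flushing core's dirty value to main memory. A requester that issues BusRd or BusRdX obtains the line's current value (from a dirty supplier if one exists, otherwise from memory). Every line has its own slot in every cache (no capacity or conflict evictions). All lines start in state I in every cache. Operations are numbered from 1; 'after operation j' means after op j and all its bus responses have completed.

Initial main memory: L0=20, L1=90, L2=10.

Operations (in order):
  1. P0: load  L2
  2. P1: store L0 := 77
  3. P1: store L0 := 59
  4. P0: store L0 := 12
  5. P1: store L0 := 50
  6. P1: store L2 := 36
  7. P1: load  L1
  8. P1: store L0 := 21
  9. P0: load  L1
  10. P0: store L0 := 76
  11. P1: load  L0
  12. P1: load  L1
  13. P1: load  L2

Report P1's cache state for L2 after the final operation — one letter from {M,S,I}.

1. P0: load  L2  bus=[BusRd]  L2: P0=S P1=I  mem[L2]=10
2. P1: store L0 := 77  bus=[BusRdX]  L0: P0=I P1=M  mem[L0]=20
3. P1: store L0 := 59  bus=[-]  L0: P0=I P1=M  mem[L0]=20
4. P0: store L0 := 12  bus=[BusRdX,Flush]  L0: P0=M P1=I  mem[L0]=59
5. P1: store L0 := 50  bus=[BusRdX,Flush]  L0: P0=I P1=M  mem[L0]=12
6. P1: store L2 := 36  bus=[BusRdX]  L2: P0=I P1=M  mem[L2]=10
7. P1: load  L1  bus=[BusRd]  L1: P0=I P1=S  mem[L1]=90
8. P1: store L0 := 21  bus=[-]  L0: P0=I P1=M  mem[L0]=12
9. P0: load  L1  bus=[BusRd]  L1: P0=S P1=S  mem[L1]=90
10. P0: store L0 := 76  bus=[BusRdX,Flush]  L0: P0=M P1=I  mem[L0]=21
11. P1: load  L0  bus=[BusRd,Flush]  L0: P0=S P1=S  mem[L0]=76
12. P1: load  L1  bus=[-]  L1: P0=S P1=S  mem[L1]=90
13. P1: load  L2  bus=[-]  L2: P0=I P1=M  mem[L2]=10

state = M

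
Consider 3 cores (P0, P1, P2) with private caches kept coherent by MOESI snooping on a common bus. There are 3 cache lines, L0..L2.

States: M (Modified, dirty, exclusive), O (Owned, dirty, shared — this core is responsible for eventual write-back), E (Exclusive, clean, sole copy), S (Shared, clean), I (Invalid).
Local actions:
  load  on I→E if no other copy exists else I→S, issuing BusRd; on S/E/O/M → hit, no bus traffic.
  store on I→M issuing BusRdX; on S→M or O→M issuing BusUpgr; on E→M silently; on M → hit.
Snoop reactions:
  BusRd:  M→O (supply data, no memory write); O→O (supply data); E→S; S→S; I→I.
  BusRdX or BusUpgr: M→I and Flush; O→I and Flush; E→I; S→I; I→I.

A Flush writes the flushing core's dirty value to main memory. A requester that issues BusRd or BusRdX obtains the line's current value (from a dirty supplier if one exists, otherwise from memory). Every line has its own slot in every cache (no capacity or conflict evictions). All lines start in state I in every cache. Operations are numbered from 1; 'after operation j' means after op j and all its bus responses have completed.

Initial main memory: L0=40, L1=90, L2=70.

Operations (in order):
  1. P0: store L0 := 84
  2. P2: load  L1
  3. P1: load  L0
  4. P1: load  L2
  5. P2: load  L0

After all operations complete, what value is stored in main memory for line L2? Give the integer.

1. P0: store L0 := 84  bus=[BusRdX]  L0: P0=M P1=I P2=I  mem[L0]=40
2. P2: load  L1  bus=[BusRd]  L1: P0=I P1=I P2=E  mem[L1]=90
3. P1: load  L0  bus=[BusRd]  L0: P0=O P1=S P2=I  mem[L0]=40
4. P1: load  L2  bus=[BusRd]  L2: P0=I P1=E P2=I  mem[L2]=70
5. P2: load  L0  bus=[BusRd]  L0: P0=O P1=S P2=S  mem[L0]=40

memory[L2] = 70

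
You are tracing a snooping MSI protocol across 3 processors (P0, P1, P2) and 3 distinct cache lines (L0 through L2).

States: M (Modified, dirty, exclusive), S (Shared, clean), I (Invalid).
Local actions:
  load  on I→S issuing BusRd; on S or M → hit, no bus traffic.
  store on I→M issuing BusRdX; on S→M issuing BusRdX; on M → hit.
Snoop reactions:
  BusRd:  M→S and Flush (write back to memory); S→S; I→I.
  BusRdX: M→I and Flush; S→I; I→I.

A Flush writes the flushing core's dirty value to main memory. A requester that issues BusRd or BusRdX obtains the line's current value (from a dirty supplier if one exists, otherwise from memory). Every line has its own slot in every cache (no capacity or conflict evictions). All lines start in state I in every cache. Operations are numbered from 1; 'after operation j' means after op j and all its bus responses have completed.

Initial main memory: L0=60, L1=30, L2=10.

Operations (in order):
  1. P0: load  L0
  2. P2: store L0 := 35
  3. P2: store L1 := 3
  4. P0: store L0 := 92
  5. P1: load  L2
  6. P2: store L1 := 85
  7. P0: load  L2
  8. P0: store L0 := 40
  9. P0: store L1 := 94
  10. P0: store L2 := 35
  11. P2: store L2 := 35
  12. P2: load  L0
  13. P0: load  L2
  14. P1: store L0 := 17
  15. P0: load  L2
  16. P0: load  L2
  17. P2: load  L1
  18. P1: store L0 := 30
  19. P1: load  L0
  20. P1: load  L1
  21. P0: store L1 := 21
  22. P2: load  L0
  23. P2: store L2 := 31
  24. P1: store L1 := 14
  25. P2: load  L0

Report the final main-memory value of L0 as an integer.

memory[L0] = 30

1. P0: load  L0  bus=[BusRd]  L0: P0=S P1=I P2=I  mem[L0]=60
2. P2: store L0 := 35  bus=[BusRdX]  L0: P0=I P1=I P2=M  mem[L0]=60
3. P2: store L1 := 3  bus=[BusRdX]  L1: P0=I P1=I P2=M  mem[L1]=30
4. P0: store L0 := 92  bus=[BusRdX,Flush]  L0: P0=M P1=I P2=I  mem[L0]=35
5. P1: load  L2  bus=[BusRd]  L2: P0=I P1=S P2=I  mem[L2]=10
6. P2: store L1 := 85  bus=[-]  L1: P0=I P1=I P2=M  mem[L1]=30
7. P0: load  L2  bus=[BusRd]  L2: P0=S P1=S P2=I  mem[L2]=10
8. P0: store L0 := 40  bus=[-]  L0: P0=M P1=I P2=I  mem[L0]=35
9. P0: store L1 := 94  bus=[BusRdX,Flush]  L1: P0=M P1=I P2=I  mem[L1]=85
10. P0: store L2 := 35  bus=[BusRdX]  L2: P0=M P1=I P2=I  mem[L2]=10
11. P2: store L2 := 35  bus=[BusRdX,Flush]  L2: P0=I P1=I P2=M  mem[L2]=35
12. P2: load  L0  bus=[BusRd,Flush]  L0: P0=S P1=I P2=S  mem[L0]=40
13. P0: load  L2  bus=[BusRd,Flush]  L2: P0=S P1=I P2=S  mem[L2]=35
14. P1: store L0 := 17  bus=[BusRdX]  L0: P0=I P1=M P2=I  mem[L0]=40
15. P0: load  L2  bus=[-]  L2: P0=S P1=I P2=S  mem[L2]=35
16. P0: load  L2  bus=[-]  L2: P0=S P1=I P2=S  mem[L2]=35
17. P2: load  L1  bus=[BusRd,Flush]  L1: P0=S P1=I P2=S  mem[L1]=94
18. P1: store L0 := 30  bus=[-]  L0: P0=I P1=M P2=I  mem[L0]=40
19. P1: load  L0  bus=[-]  L0: P0=I P1=M P2=I  mem[L0]=40
20. P1: load  L1  bus=[BusRd]  L1: P0=S P1=S P2=S  mem[L1]=94
21. P0: store L1 := 21  bus=[BusRdX]  L1: P0=M P1=I P2=I  mem[L1]=94
22. P2: load  L0  bus=[BusRd,Flush]  L0: P0=I P1=S P2=S  mem[L0]=30
23. P2: store L2 := 31  bus=[BusRdX]  L2: P0=I P1=I P2=M  mem[L2]=35
24. P1: store L1 := 14  bus=[BusRdX,Flush]  L1: P0=I P1=M P2=I  mem[L1]=21
25. P2: load  L0  bus=[-]  L0: P0=I P1=S P2=S  mem[L0]=30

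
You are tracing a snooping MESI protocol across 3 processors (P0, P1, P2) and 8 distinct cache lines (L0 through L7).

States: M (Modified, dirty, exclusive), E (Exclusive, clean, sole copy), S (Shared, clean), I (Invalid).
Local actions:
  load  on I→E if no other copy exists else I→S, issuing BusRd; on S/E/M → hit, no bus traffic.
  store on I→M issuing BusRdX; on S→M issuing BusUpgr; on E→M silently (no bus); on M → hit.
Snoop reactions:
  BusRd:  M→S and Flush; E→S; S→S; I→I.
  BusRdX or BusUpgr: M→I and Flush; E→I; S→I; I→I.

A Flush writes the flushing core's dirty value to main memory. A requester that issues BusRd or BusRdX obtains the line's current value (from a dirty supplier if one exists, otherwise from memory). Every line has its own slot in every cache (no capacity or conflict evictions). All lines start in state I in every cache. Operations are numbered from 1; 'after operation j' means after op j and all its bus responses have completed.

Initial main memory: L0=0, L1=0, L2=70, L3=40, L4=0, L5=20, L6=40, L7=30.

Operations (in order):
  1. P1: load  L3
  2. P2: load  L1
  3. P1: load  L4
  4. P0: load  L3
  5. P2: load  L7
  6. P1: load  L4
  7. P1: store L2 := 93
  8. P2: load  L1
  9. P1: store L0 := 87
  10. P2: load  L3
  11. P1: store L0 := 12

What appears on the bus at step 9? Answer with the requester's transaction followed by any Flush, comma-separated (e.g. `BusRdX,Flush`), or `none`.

  op1 P1: load  L3 → I/E/I on L3; bus BusRd; mem=40
  op2 P2: load  L1 → I/I/E on L1; bus BusRd; mem=0
  op3 P1: load  L4 → I/E/I on L4; bus BusRd; mem=0
  op4 P0: load  L3 → S/S/I on L3; bus BusRd; mem=40
  op5 P2: load  L7 → I/I/E on L7; bus BusRd; mem=30
  op6 P1: load  L4 → I/E/I on L4; bus (none); mem=0
  op7 P1: store L2 := 93 → I/M/I on L2; bus BusRdX; mem=70
  op8 P2: load  L1 → I/I/E on L1; bus (none); mem=0
  op9 P1: store L0 := 87 → I/M/I on L0; bus BusRdX; mem=0
  op10 P2: load  L3 → S/S/S on L3; bus BusRd; mem=40
  op11 P1: store L0 := 12 → I/M/I on L0; bus (none); mem=0

bus = BusRdX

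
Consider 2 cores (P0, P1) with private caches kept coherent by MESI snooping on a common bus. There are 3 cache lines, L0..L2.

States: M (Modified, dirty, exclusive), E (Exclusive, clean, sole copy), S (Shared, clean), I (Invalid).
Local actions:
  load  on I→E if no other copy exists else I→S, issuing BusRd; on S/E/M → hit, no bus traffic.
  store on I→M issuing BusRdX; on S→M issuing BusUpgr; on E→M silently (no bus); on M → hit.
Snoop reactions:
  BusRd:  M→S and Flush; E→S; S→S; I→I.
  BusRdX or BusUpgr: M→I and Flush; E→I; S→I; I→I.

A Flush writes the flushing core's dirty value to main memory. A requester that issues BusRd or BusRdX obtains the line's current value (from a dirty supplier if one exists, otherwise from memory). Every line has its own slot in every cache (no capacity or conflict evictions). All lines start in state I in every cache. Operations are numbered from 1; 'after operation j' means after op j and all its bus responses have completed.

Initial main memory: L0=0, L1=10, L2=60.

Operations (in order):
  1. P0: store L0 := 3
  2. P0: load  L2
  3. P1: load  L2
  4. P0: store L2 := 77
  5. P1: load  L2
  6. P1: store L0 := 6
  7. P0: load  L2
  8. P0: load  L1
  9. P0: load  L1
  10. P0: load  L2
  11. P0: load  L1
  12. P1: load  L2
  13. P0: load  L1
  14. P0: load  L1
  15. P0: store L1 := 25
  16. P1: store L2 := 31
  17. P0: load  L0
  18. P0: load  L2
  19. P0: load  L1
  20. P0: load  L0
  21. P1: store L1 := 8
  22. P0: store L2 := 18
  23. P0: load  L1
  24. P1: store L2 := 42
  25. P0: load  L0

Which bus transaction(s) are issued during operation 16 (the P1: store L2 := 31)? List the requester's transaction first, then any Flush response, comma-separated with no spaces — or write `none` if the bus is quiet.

step 1: P0: store L0 := 3  ⟶  MI  (L0)  txn=BusRdX  M[L0]=0
step 2: P0: load  L2  ⟶  EI  (L2)  txn=BusRd  M[L2]=60
step 3: P1: load  L2  ⟶  SS  (L2)  txn=BusRd  M[L2]=60
step 4: P0: store L2 := 77  ⟶  MI  (L2)  txn=BusUpgr  M[L2]=60
step 5: P1: load  L2  ⟶  SS  (L2)  txn=BusRd+Flush  M[L2]=77
step 6: P1: store L0 := 6  ⟶  IM  (L0)  txn=BusRdX+Flush  M[L0]=3
step 7: P0: load  L2  ⟶  SS  (L2)  txn=∅  M[L2]=77
step 8: P0: load  L1  ⟶  EI  (L1)  txn=BusRd  M[L1]=10
step 9: P0: load  L1  ⟶  EI  (L1)  txn=∅  M[L1]=10
step 10: P0: load  L2  ⟶  SS  (L2)  txn=∅  M[L2]=77
step 11: P0: load  L1  ⟶  EI  (L1)  txn=∅  M[L1]=10
step 12: P1: load  L2  ⟶  SS  (L2)  txn=∅  M[L2]=77
step 13: P0: load  L1  ⟶  EI  (L1)  txn=∅  M[L1]=10
step 14: P0: load  L1  ⟶  EI  (L1)  txn=∅  M[L1]=10
step 15: P0: store L1 := 25  ⟶  MI  (L1)  txn=∅  M[L1]=10
step 16: P1: store L2 := 31  ⟶  IM  (L2)  txn=BusUpgr  M[L2]=77
step 17: P0: load  L0  ⟶  SS  (L0)  txn=BusRd+Flush  M[L0]=6
step 18: P0: load  L2  ⟶  SS  (L2)  txn=BusRd+Flush  M[L2]=31
step 19: P0: load  L1  ⟶  MI  (L1)  txn=∅  M[L1]=10
step 20: P0: load  L0  ⟶  SS  (L0)  txn=∅  M[L0]=6
step 21: P1: store L1 := 8  ⟶  IM  (L1)  txn=BusRdX+Flush  M[L1]=25
step 22: P0: store L2 := 18  ⟶  MI  (L2)  txn=BusUpgr  M[L2]=31
step 23: P0: load  L1  ⟶  SS  (L1)  txn=BusRd+Flush  M[L1]=8
step 24: P1: store L2 := 42  ⟶  IM  (L2)  txn=BusRdX+Flush  M[L2]=18
step 25: P0: load  L0  ⟶  SS  (L0)  txn=∅  M[L0]=6

bus = BusUpgr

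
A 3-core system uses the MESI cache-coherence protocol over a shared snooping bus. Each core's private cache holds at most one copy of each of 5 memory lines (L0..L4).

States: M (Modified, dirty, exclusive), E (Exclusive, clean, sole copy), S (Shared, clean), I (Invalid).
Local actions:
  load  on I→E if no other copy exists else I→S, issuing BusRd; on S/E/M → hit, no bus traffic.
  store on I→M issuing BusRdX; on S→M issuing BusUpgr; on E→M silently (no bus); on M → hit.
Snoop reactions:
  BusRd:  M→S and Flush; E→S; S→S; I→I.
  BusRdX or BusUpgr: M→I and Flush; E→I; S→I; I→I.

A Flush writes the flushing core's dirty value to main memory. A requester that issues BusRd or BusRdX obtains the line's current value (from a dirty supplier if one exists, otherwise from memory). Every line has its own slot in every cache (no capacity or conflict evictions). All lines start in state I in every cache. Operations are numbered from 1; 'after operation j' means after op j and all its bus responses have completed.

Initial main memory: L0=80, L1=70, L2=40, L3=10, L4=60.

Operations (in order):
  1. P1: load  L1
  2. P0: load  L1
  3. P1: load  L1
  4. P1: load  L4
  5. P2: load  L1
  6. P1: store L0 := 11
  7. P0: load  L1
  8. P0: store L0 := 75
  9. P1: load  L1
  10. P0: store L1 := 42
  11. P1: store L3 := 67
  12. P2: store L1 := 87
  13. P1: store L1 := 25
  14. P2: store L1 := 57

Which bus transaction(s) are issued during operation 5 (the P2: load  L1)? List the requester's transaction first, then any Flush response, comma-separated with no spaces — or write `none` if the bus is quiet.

[1] P1: load  L1 | P0:I, P1:E(70), P2:I | bus: BusRd
[2] P0: load  L1 | P0:S(70), P1:S(70), P2:I | bus: BusRd
[3] P1: load  L1 | P0:S(70), P1:S(70), P2:I | bus: none
[4] P1: load  L4 | P0:I, P1:E(60), P2:I | bus: BusRd
[5] P2: load  L1 | P0:S(70), P1:S(70), P2:S(70) | bus: BusRd
[6] P1: store L0 := 11 | P0:I, P1:M(11), P2:I | bus: BusRdX
[7] P0: load  L1 | P0:S(70), P1:S(70), P2:S(70) | bus: none
[8] P0: store L0 := 75 | P0:M(75), P1:I, P2:I | bus: BusRdX,Flush
[9] P1: load  L1 | P0:S(70), P1:S(70), P2:S(70) | bus: none
[10] P0: store L1 := 42 | P0:M(42), P1:I, P2:I | bus: BusUpgr
[11] P1: store L3 := 67 | P0:I, P1:M(67), P2:I | bus: BusRdX
[12] P2: store L1 := 87 | P0:I, P1:I, P2:M(87) | bus: BusRdX,Flush
[13] P1: store L1 := 25 | P0:I, P1:M(25), P2:I | bus: BusRdX,Flush
[14] P2: store L1 := 57 | P0:I, P1:I, P2:M(57) | bus: BusRdX,Flush

bus = BusRd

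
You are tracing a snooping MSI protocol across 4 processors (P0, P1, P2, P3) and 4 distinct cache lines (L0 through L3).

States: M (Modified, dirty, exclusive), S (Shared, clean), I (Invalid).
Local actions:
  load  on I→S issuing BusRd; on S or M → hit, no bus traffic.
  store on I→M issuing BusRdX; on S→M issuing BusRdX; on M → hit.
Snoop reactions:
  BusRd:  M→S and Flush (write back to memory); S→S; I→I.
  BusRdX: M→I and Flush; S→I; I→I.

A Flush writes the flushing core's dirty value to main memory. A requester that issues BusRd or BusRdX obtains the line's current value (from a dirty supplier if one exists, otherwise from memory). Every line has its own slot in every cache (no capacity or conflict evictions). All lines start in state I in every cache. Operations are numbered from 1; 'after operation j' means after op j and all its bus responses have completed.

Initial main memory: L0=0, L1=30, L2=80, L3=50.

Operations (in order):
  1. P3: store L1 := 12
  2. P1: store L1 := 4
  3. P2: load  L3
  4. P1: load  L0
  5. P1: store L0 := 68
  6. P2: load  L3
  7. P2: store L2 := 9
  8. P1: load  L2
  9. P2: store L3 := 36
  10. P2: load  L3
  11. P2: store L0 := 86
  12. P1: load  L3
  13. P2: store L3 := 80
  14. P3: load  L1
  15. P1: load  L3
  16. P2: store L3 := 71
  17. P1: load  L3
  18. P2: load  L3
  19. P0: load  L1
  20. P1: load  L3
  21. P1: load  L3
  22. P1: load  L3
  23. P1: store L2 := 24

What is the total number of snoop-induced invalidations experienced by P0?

step 1: P3: store L1 := 12  ⟶  IIIM  (L1)  txn=BusRdX  M[L1]=30
step 2: P1: store L1 := 4  ⟶  IMII  (L1)  txn=BusRdX+Flush  M[L1]=12
step 3: P2: load  L3  ⟶  IISI  (L3)  txn=BusRd  M[L3]=50
step 4: P1: load  L0  ⟶  ISII  (L0)  txn=BusRd  M[L0]=0
step 5: P1: store L0 := 68  ⟶  IMII  (L0)  txn=BusRdX  M[L0]=0
step 6: P2: load  L3  ⟶  IISI  (L3)  txn=∅  M[L3]=50
step 7: P2: store L2 := 9  ⟶  IIMI  (L2)  txn=BusRdX  M[L2]=80
step 8: P1: load  L2  ⟶  ISSI  (L2)  txn=BusRd+Flush  M[L2]=9
step 9: P2: store L3 := 36  ⟶  IIMI  (L3)  txn=BusRdX  M[L3]=50
step 10: P2: load  L3  ⟶  IIMI  (L3)  txn=∅  M[L3]=50
step 11: P2: store L0 := 86  ⟶  IIMI  (L0)  txn=BusRdX+Flush  M[L0]=68
step 12: P1: load  L3  ⟶  ISSI  (L3)  txn=BusRd+Flush  M[L3]=36
step 13: P2: store L3 := 80  ⟶  IIMI  (L3)  txn=BusRdX  M[L3]=36
step 14: P3: load  L1  ⟶  ISIS  (L1)  txn=BusRd+Flush  M[L1]=4
step 15: P1: load  L3  ⟶  ISSI  (L3)  txn=BusRd+Flush  M[L3]=80
step 16: P2: store L3 := 71  ⟶  IIMI  (L3)  txn=BusRdX  M[L3]=80
step 17: P1: load  L3  ⟶  ISSI  (L3)  txn=BusRd+Flush  M[L3]=71
step 18: P2: load  L3  ⟶  ISSI  (L3)  txn=∅  M[L3]=71
step 19: P0: load  L1  ⟶  SSIS  (L1)  txn=BusRd  M[L1]=4
step 20: P1: load  L3  ⟶  ISSI  (L3)  txn=∅  M[L3]=71
step 21: P1: load  L3  ⟶  ISSI  (L3)  txn=∅  M[L3]=71
step 22: P1: load  L3  ⟶  ISSI  (L3)  txn=∅  M[L3]=71
step 23: P1: store L2 := 24  ⟶  IMII  (L2)  txn=BusRdX  M[L2]=9

invalidations = 0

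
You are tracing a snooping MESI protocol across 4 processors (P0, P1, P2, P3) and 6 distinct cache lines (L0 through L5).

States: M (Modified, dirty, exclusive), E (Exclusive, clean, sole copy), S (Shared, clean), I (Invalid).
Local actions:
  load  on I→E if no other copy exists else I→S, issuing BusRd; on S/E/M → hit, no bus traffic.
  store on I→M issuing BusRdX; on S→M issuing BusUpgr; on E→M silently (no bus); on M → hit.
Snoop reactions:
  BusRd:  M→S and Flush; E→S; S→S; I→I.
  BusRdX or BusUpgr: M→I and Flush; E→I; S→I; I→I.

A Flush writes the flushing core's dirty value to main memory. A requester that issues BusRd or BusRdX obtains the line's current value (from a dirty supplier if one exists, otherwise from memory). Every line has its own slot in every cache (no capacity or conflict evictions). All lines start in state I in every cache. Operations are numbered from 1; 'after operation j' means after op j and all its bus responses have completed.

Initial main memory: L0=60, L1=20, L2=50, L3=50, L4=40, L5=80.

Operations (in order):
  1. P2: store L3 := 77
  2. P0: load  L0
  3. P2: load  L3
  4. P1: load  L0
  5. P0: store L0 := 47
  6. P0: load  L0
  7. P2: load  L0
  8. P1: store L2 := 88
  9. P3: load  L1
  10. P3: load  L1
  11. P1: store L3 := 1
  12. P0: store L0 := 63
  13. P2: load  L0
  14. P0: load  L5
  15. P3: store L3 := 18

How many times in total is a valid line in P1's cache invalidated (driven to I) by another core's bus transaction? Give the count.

invalidations = 2

  op1 P2: store L3 := 77 → I/I/M/I on L3; bus BusRdX; mem=50
  op2 P0: load  L0 → E/I/I/I on L0; bus BusRd; mem=60
  op3 P2: load  L3 → I/I/M/I on L3; bus (none); mem=50
  op4 P1: load  L0 → S/S/I/I on L0; bus BusRd; mem=60
  op5 P0: store L0 := 47 → M/I/I/I on L0; bus BusUpgr; mem=60
  op6 P0: load  L0 → M/I/I/I on L0; bus (none); mem=60
  op7 P2: load  L0 → S/I/S/I on L0; bus BusRd Flush; mem=47
  op8 P1: store L2 := 88 → I/M/I/I on L2; bus BusRdX; mem=50
  op9 P3: load  L1 → I/I/I/E on L1; bus BusRd; mem=20
  op10 P3: load  L1 → I/I/I/E on L1; bus (none); mem=20
  op11 P1: store L3 := 1 → I/M/I/I on L3; bus BusRdX Flush; mem=77
  op12 P0: store L0 := 63 → M/I/I/I on L0; bus BusUpgr; mem=47
  op13 P2: load  L0 → S/I/S/I on L0; bus BusRd Flush; mem=63
  op14 P0: load  L5 → E/I/I/I on L5; bus BusRd; mem=80
  op15 P3: store L3 := 18 → I/I/I/M on L3; bus BusRdX Flush; mem=1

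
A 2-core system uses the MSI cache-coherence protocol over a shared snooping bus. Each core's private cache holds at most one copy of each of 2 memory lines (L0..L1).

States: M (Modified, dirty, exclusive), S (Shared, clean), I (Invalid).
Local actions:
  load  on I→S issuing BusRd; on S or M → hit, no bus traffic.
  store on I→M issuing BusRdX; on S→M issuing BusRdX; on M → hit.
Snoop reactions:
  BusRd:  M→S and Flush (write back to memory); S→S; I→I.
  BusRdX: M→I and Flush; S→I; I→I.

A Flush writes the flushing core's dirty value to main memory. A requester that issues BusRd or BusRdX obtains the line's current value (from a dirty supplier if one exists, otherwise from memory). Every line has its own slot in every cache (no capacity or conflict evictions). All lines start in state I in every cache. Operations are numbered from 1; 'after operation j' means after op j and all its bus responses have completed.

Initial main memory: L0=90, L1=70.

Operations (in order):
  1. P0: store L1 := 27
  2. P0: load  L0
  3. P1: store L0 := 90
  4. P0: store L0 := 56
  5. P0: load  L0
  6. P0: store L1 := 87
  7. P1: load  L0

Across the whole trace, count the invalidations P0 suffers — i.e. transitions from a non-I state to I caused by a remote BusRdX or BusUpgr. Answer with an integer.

[1] P0: store L1 := 27 | P0:M(27), P1:I | bus: BusRdX
[2] P0: load  L0 | P0:S(90), P1:I | bus: BusRd
[3] P1: store L0 := 90 | P0:I, P1:M(90) | bus: BusRdX
[4] P0: store L0 := 56 | P0:M(56), P1:I | bus: BusRdX,Flush
[5] P0: load  L0 | P0:M(56), P1:I | bus: none
[6] P0: store L1 := 87 | P0:M(87), P1:I | bus: none
[7] P1: load  L0 | P0:S(56), P1:S(56) | bus: BusRd,Flush

invalidations = 1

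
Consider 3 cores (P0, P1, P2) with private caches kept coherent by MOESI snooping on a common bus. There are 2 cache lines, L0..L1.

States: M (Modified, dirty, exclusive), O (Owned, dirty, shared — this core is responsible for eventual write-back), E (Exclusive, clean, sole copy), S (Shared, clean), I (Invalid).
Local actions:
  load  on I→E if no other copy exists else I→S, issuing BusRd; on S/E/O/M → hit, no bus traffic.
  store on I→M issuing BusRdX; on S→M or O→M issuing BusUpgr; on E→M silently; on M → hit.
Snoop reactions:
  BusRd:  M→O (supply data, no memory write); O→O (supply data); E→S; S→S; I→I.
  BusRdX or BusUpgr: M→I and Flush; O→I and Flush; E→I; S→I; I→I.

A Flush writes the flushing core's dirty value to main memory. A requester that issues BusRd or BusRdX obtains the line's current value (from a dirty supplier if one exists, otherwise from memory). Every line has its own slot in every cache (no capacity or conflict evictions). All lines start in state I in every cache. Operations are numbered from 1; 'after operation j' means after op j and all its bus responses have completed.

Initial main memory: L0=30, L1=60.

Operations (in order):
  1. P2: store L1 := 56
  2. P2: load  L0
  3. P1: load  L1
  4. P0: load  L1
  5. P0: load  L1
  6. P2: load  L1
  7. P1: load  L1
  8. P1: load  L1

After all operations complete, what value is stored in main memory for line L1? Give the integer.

memory[L1] = 60

[1] P2: store L1 := 56 | P0:I, P1:I, P2:M(56) | bus: BusRdX
[2] P2: load  L0 | P0:I, P1:I, P2:E(30) | bus: BusRd
[3] P1: load  L1 | P0:I, P1:S(56), P2:O(56) | bus: BusRd
[4] P0: load  L1 | P0:S(56), P1:S(56), P2:O(56) | bus: BusRd
[5] P0: load  L1 | P0:S(56), P1:S(56), P2:O(56) | bus: none
[6] P2: load  L1 | P0:S(56), P1:S(56), P2:O(56) | bus: none
[7] P1: load  L1 | P0:S(56), P1:S(56), P2:O(56) | bus: none
[8] P1: load  L1 | P0:S(56), P1:S(56), P2:O(56) | bus: none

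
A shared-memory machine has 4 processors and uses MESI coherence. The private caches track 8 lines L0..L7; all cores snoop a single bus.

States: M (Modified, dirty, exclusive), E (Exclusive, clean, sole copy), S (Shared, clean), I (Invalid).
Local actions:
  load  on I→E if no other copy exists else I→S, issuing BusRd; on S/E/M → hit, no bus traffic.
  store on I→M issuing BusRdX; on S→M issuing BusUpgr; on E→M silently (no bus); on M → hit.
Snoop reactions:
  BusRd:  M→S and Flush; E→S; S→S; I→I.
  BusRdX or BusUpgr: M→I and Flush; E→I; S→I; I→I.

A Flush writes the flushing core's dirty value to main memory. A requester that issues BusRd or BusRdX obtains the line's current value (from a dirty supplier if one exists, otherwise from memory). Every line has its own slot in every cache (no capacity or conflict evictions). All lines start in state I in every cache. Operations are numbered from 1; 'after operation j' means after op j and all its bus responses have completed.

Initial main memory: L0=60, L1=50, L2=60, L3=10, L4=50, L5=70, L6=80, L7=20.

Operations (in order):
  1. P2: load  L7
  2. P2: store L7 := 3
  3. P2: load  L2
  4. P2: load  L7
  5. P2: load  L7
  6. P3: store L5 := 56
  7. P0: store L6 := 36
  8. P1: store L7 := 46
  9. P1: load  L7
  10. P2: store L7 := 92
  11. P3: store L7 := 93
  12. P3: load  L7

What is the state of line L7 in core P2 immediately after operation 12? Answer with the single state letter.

1. P2: load  L7  bus=[BusRd]  L7: P0=I P1=I P2=E P3=I  mem[L7]=20
2. P2: store L7 := 3  bus=[-]  L7: P0=I P1=I P2=M P3=I  mem[L7]=20
3. P2: load  L2  bus=[BusRd]  L2: P0=I P1=I P2=E P3=I  mem[L2]=60
4. P2: load  L7  bus=[-]  L7: P0=I P1=I P2=M P3=I  mem[L7]=20
5. P2: load  L7  bus=[-]  L7: P0=I P1=I P2=M P3=I  mem[L7]=20
6. P3: store L5 := 56  bus=[BusRdX]  L5: P0=I P1=I P2=I P3=M  mem[L5]=70
7. P0: store L6 := 36  bus=[BusRdX]  L6: P0=M P1=I P2=I P3=I  mem[L6]=80
8. P1: store L7 := 46  bus=[BusRdX,Flush]  L7: P0=I P1=M P2=I P3=I  mem[L7]=3
9. P1: load  L7  bus=[-]  L7: P0=I P1=M P2=I P3=I  mem[L7]=3
10. P2: store L7 := 92  bus=[BusRdX,Flush]  L7: P0=I P1=I P2=M P3=I  mem[L7]=46
11. P3: store L7 := 93  bus=[BusRdX,Flush]  L7: P0=I P1=I P2=I P3=M  mem[L7]=92
12. P3: load  L7  bus=[-]  L7: P0=I P1=I P2=I P3=M  mem[L7]=92

state = I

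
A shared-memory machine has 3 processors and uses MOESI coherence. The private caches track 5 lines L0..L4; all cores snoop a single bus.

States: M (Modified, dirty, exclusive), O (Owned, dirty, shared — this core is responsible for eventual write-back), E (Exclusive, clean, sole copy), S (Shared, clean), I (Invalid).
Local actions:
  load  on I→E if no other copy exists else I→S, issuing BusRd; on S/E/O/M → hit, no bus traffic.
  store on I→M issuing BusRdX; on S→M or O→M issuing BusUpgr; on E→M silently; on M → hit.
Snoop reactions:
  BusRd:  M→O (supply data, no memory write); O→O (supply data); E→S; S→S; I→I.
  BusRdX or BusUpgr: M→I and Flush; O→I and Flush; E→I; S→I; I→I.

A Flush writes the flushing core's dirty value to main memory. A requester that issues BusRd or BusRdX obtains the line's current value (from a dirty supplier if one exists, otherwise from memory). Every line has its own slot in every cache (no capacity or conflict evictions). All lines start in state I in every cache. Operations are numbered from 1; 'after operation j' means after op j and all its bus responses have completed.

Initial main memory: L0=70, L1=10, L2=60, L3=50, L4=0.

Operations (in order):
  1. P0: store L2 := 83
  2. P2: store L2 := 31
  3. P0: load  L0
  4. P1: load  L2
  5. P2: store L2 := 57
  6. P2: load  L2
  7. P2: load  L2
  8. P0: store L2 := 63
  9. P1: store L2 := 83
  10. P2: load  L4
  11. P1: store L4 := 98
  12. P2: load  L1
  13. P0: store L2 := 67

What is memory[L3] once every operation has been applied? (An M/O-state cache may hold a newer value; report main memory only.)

memory[L3] = 50

step 1: P0: store L2 := 83  ⟶  MII  (L2)  txn=BusRdX  M[L2]=60
step 2: P2: store L2 := 31  ⟶  IIM  (L2)  txn=BusRdX+Flush  M[L2]=83
step 3: P0: load  L0  ⟶  EII  (L0)  txn=BusRd  M[L0]=70
step 4: P1: load  L2  ⟶  ISO  (L2)  txn=BusRd  M[L2]=83
step 5: P2: store L2 := 57  ⟶  IIM  (L2)  txn=BusUpgr  M[L2]=83
step 6: P2: load  L2  ⟶  IIM  (L2)  txn=∅  M[L2]=83
step 7: P2: load  L2  ⟶  IIM  (L2)  txn=∅  M[L2]=83
step 8: P0: store L2 := 63  ⟶  MII  (L2)  txn=BusRdX+Flush  M[L2]=57
step 9: P1: store L2 := 83  ⟶  IMI  (L2)  txn=BusRdX+Flush  M[L2]=63
step 10: P2: load  L4  ⟶  IIE  (L4)  txn=BusRd  M[L4]=0
step 11: P1: store L4 := 98  ⟶  IMI  (L4)  txn=BusRdX  M[L4]=0
step 12: P2: load  L1  ⟶  IIE  (L1)  txn=BusRd  M[L1]=10
step 13: P0: store L2 := 67  ⟶  MII  (L2)  txn=BusRdX+Flush  M[L2]=83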